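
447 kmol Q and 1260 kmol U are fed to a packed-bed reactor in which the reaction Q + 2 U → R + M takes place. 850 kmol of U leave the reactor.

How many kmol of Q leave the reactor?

242 kmol

For U: n = n₀ − 2ξ → 850 = 1260 − 2ξ, giving ξ = 205 kmol.
Outlet amounts (n = n₀ + ν ξ):
  Q: 447 − 1(205) = 242
  U: 1260 − 2(205) = 850
  R: 0 + 1(205) = 205
  M: 0 + 1(205) = 205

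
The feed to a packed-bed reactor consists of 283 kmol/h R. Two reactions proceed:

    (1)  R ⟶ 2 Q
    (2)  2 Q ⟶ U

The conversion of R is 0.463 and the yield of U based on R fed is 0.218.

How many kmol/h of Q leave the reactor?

139 kmol/h

Conversion of R: R consumed = 1ξ₁ = 0.463 × 283 → ξ₁ = 131 kmol/h.
Yield of U: 1ξ₂ / 283 = 0.218 → ξ₂ = 61.69 kmol/h.
Outlet amounts (n = n₀ + Σ ν·ξ):
  R: 283 − 1(131) = 152
  Q: 0 + 2(131) − 2(61.69) = 138.7
  U: 0 + 1(61.69) = 61.69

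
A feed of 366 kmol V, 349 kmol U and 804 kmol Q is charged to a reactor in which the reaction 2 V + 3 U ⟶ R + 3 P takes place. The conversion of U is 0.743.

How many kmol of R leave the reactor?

86.4 kmol

U reacted = 0.743 × 349 = 259.3 kmol; ν_U = −3, so ξ = 259.3/3 = 86.44 kmol.
Outlet amounts (n = n₀ + ν ξ):
  V: 366 − 2(86.44) = 193.1
  U: 349 − 3(86.44) = 89.69
  R: 0 + 1(86.44) = 86.44
  P: 0 + 3(86.44) = 259.3
  Q: 804 (inert)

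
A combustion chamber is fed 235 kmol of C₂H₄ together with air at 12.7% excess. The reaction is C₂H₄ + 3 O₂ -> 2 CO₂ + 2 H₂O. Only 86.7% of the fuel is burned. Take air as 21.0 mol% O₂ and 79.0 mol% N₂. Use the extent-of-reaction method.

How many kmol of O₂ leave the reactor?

183 kmol

Stoichiometric O₂ = 3 × 235 = 705 kmol; O₂ fed = 705 × 1.127 = 794.5 kmol.
N₂ fed = 794.5 × 79/21 = 2989 kmol.
Fuel reacted = 0.867 × 235 → ξ = 203.7 kmol.
Outlet (n = n₀ + ν ξ):
  C₂H₄: 235 − 1(203.7) = 31.25
  O₂: 794.5 − 3(203.7) = 183.3
  N₂: 2989 (inert)
  CO₂: 0 + 2(203.7) = 407.5
  H₂O: 0 + 2(203.7) = 407.5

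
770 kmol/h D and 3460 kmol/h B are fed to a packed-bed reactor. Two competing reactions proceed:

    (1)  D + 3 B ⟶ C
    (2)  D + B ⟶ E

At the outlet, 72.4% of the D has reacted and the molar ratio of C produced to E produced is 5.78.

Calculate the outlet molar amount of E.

Conversion of D: D consumed = 0.724 × 770 = 557.5 kmol/h = 1ξ₁ + 1ξ₂.
Selectivity: 1ξ₁ / (1ξ₂) = 5.78 → ξ₁ = 5.78 ξ₂.
Substitute: (1·5.78 + 1) ξ₂ = 557.5 → ξ₂ = 82.22 kmol/h, ξ₁ = 475.3 kmol/h.
Outlet amounts (n = n₀ + Σ ν·ξ):
  D: 770 − 1(475.3) − 1(82.22) = 212.5
  B: 3460 − 3(475.3) − 1(82.22) = 1952
  C: 0 + 1(475.3) = 475.3
  E: 0 + 1(82.22) = 82.22

82.2 kmol/h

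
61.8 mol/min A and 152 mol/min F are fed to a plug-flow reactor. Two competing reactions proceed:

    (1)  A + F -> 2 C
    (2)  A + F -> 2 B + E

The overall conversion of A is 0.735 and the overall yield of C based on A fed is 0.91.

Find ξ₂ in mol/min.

ξ₂ = 17.3 mol/min

Yield of C: 2ξ₁ / 61.8 = 0.91 → ξ₁ = 28.12 mol/min.
Conversion of A: 1ξ₁ + 1ξ₂ = 0.735 × 61.8 = 45.42 → ξ₂ = 17.3 mol/min.
Outlet amounts (n = n₀ + Σ ν·ξ):
  A: 61.8 − 1(28.12) − 1(17.3) = 16.38
  F: 152 − 1(28.12) − 1(17.3) = 106.6
  C: 0 + 2(28.12) = 56.24
  B: 0 + 2(17.3) = 34.61
  E: 0 + 1(17.3) = 17.3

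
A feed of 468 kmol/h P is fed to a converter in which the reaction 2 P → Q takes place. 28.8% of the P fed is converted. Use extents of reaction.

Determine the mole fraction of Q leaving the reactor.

P reacted = 0.288 × 468 = 134.8 kmol/h; ν_P = −2, so ξ = 134.8/2 = 67.39 kmol/h.
Outlet amounts (n = n₀ + ν ξ):
  P: 468 − 2(67.39) = 333.2
  Q: 0 + 1(67.39) = 67.39
Total out = 400.6 kmol/h; y_Q = 67.39 / 400.6 = 0.1682.

0.168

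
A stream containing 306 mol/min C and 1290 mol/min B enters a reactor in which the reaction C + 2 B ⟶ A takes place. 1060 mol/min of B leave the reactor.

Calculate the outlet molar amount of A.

For B: n = n₀ − 2ξ → 1060 = 1290 − 2ξ, giving ξ = 115 mol/min.
Outlet amounts (n = n₀ + ν ξ):
  C: 306 − 1(115) = 191
  B: 1290 − 2(115) = 1060
  A: 0 + 1(115) = 115

115 mol/min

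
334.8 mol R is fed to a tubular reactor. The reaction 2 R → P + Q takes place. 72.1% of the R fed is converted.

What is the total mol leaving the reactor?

R reacted = 0.721 × 334.8 = 241.4 mol; ν_R = −2, so ξ = 241.4/2 = 120.7 mol.
Outlet amounts (n = n₀ + ν ξ):
  R: 334.8 − 2(120.7) = 93.41
  P: 0 + 1(120.7) = 120.7
  Q: 0 + 1(120.7) = 120.7
Total out = 93.41 + 120.7 + 120.7 = 334.8 mol.

335 mol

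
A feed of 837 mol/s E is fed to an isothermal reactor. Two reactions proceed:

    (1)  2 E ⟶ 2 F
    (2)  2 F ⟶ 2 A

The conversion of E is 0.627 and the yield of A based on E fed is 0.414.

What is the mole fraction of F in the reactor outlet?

Conversion of E: E consumed = 2ξ₁ = 0.627 × 837 → ξ₁ = 262.4 mol/s.
Yield of A: 2ξ₂ / 837 = 0.414 → ξ₂ = 173.3 mol/s.
Outlet amounts (n = n₀ + Σ ν·ξ):
  E: 837 − 2(262.4) = 312.2
  F: 0 + 2(262.4) − 2(173.3) = 178.3
  A: 0 + 2(173.3) = 346.5
Total out = 837 mol/s; y_F = 178.3 / 837 = 0.213.

0.213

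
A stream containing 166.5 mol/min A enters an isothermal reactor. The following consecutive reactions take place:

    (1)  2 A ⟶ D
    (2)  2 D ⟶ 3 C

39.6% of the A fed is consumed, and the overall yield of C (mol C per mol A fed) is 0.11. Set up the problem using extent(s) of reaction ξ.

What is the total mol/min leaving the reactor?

140 mol/min

Conversion of A: A consumed = 2ξ₁ = 0.396 × 166.5 → ξ₁ = 32.97 mol/min.
Yield of C: 3ξ₂ / 166.5 = 0.11 → ξ₂ = 6.105 mol/min.
Outlet amounts (n = n₀ + Σ ν·ξ):
  A: 166.5 − 2(32.97) = 100.6
  D: 0 + 1(32.97) − 2(6.105) = 20.76
  C: 0 + 3(6.105) = 18.32
Total out = 100.6 + 20.76 + 18.32 = 139.6 mol/min.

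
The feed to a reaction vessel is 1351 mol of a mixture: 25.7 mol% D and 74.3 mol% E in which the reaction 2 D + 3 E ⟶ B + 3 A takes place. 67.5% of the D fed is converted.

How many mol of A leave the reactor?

D reacted = 0.675 × 347.2 = 234.4 mol; ν_D = −2, so ξ = 234.4/2 = 117.2 mol.
Outlet amounts (n = n₀ + ν ξ):
  D: 347.2 − 2(117.2) = 112.8
  E: 1004 − 3(117.2) = 652.2
  B: 0 + 1(117.2) = 117.2
  A: 0 + 3(117.2) = 351.5

352 mol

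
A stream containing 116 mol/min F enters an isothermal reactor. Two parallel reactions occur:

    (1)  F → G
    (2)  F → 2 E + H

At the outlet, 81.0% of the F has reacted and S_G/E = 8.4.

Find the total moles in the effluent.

127 mol/min

Conversion of F: F consumed = 0.81 × 116 = 93.96 mol/min = 1ξ₁ + 1ξ₂.
Selectivity: 1ξ₁ / (2ξ₂) = 8.4 → ξ₁ = 16.8 ξ₂.
Substitute: (1·16.8 + 1) ξ₂ = 93.96 → ξ₂ = 5.279 mol/min, ξ₁ = 88.68 mol/min.
Outlet amounts (n = n₀ + Σ ν·ξ):
  F: 116 − 1(88.68) − 1(5.279) = 22.04
  G: 0 + 1(88.68) = 88.68
  E: 0 + 2(5.279) = 10.56
  H: 0 + 1(5.279) = 5.279
Total out = 22.04 + 88.68 + 10.56 + 5.279 = 126.6 mol/min.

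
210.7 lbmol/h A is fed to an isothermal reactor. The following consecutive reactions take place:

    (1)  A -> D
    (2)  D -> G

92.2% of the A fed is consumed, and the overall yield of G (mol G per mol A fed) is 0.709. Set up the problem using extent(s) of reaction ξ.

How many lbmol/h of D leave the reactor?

Conversion of A: A consumed = 1ξ₁ = 0.922 × 210.7 → ξ₁ = 194.3 lbmol/h.
Yield of G: 1ξ₂ / 210.7 = 0.709 → ξ₂ = 149.4 lbmol/h.
Outlet amounts (n = n₀ + Σ ν·ξ):
  A: 210.7 − 1(194.3) = 16.43
  D: 0 + 1(194.3) − 1(149.4) = 44.88
  G: 0 + 1(149.4) = 149.4

44.9 lbmol/h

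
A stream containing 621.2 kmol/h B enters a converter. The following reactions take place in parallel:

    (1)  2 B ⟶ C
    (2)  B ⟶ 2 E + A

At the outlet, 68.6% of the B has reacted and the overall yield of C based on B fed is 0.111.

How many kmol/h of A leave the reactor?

288 kmol/h

Yield of C: 1ξ₁ / 621.2 = 0.111 → ξ₁ = 68.95 kmol/h.
Conversion of B: 2ξ₁ + 1ξ₂ = 0.686 × 621.2 = 426.1 → ξ₂ = 288.2 kmol/h.
Outlet amounts (n = n₀ + Σ ν·ξ):
  B: 621.2 − 2(68.95) − 1(288.2) = 195.1
  C: 0 + 1(68.95) = 68.95
  E: 0 + 2(288.2) = 576.5
  A: 0 + 1(288.2) = 288.2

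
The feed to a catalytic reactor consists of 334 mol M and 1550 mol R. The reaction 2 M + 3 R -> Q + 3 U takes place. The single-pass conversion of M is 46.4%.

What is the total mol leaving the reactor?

1810 mol

M reacted = 0.464 × 334 = 155 mol; ν_M = −2, so ξ = 155/2 = 77.49 mol.
Outlet amounts (n = n₀ + ν ξ):
  M: 334 − 2(77.49) = 179
  R: 1550 − 3(77.49) = 1318
  Q: 0 + 1(77.49) = 77.49
  U: 0 + 3(77.49) = 232.5
Total out = 179 + 1318 + 77.49 + 232.5 = 1807 mol.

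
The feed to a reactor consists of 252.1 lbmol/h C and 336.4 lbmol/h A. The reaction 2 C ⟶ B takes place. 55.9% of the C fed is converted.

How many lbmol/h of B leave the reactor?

70.5 lbmol/h

C reacted = 0.559 × 252.1 = 140.9 lbmol/h; ν_C = −2, so ξ = 140.9/2 = 70.46 lbmol/h.
Outlet amounts (n = n₀ + ν ξ):
  C: 252.1 − 2(70.46) = 111.2
  B: 0 + 1(70.46) = 70.46
  A: 336.4 (inert)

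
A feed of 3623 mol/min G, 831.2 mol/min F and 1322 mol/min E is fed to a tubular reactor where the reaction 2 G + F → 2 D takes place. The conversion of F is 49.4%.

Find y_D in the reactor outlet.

F reacted = 0.494 × 831.2 = 410.6 mol/min; ν_F = −1, so ξ = 410.6/1 = 410.6 mol/min.
Outlet amounts (n = n₀ + ν ξ):
  G: 3623 − 2(410.6) = 2802
  F: 831.2 − 1(410.6) = 420.6
  D: 0 + 2(410.6) = 821.2
  E: 1322 (inert)
Total out = 5366 mol/min; y_D = 821.2 / 5366 = 0.1531.

0.153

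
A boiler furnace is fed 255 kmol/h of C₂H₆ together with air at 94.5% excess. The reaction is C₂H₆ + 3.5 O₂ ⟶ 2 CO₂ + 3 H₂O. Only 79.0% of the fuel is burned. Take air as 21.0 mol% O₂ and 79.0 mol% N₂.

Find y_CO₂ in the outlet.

Stoichiometric O₂ = 3.5 × 255 = 892.5 kmol/h; O₂ fed = 892.5 × 1.945 = 1736 kmol/h.
N₂ fed = 1736 × 79/21 = 6530 kmol/h.
Fuel reacted = 0.79 × 255 → ξ = 201.5 kmol/h.
Outlet (n = n₀ + ν ξ):
  C₂H₆: 255 − 1(201.5) = 53.55
  O₂: 1736 − 3.5(201.5) = 1031
  N₂: 6530 (inert)
  CO₂: 0 + 2(201.5) = 402.9
  H₂O: 0 + 3(201.5) = 604.4
Total out = 8622 kmol/h; y_CO₂ = 402.9 / 8622 = 0.04673.

0.0467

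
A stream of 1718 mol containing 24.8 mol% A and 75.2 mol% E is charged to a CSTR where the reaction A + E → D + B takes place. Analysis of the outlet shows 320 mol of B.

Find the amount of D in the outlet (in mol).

320 mol

For B: n = n₀ + 1ξ → 320 = 0 + 1ξ, giving ξ = 320 mol.
Outlet amounts (n = n₀ + ν ξ):
  A: 426.1 − 1(320) = 106.1
  E: 1292 − 1(320) = 971.9
  D: 0 + 1(320) = 320
  B: 0 + 1(320) = 320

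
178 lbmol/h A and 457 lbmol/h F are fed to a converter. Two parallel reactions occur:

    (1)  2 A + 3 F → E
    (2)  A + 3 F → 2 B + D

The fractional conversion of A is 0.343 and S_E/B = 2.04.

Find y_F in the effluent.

Conversion of A: A consumed = 0.343 × 178 = 61.05 lbmol/h = 2ξ₁ + 1ξ₂.
Selectivity: 1ξ₁ / (2ξ₂) = 2.04 → ξ₁ = 4.08 ξ₂.
Substitute: (2·4.08 + 1) ξ₂ = 61.05 → ξ₂ = 6.665 lbmol/h, ξ₁ = 27.19 lbmol/h.
Outlet amounts (n = n₀ + Σ ν·ξ):
  A: 178 − 2(27.19) − 1(6.665) = 116.9
  F: 457 − 3(27.19) − 3(6.665) = 355.4
  E: 0 + 1(27.19) = 27.19
  B: 0 + 2(6.665) = 13.33
  D: 0 + 1(6.665) = 6.665
Total out = 519.6 lbmol/h; y_F = 355.4 / 519.6 = 0.6841.

0.684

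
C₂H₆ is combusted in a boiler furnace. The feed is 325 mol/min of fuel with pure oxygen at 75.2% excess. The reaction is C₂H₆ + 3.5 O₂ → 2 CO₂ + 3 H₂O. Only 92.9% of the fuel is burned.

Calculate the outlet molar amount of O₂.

936 mol/min

Stoichiometric O₂ = 3.5 × 325 = 1138 mol/min; O₂ fed = 1138 × 1.752 = 1993 mol/min.
Fuel reacted = 0.929 × 325 → ξ = 301.9 mol/min.
Outlet (n = n₀ + ν ξ):
  C₂H₆: 325 − 1(301.9) = 23.07
  O₂: 1993 − 3.5(301.9) = 936.2
  CO₂: 0 + 2(301.9) = 603.9
  H₂O: 0 + 3(301.9) = 905.8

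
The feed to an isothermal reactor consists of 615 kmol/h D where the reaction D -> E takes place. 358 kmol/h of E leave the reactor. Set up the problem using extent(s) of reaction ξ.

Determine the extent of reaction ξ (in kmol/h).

For E: n = n₀ + 1ξ → 358 = 0 + 1ξ, giving ξ = 358 kmol/h.
Outlet amounts (n = n₀ + ν ξ):
  D: 615 − 1(358) = 257
  E: 0 + 1(358) = 358

ξ = 358 kmol/h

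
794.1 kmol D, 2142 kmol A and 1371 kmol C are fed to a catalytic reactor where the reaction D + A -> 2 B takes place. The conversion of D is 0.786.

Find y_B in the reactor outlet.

D reacted = 0.786 × 794.1 = 624.2 kmol; ν_D = −1, so ξ = 624.2/1 = 624.2 kmol.
Outlet amounts (n = n₀ + ν ξ):
  D: 794.1 − 1(624.2) = 169.9
  A: 2142 − 1(624.2) = 1518
  B: 0 + 2(624.2) = 1248
  C: 1371 (inert)
Total out = 4307 kmol; y_B = 1248 / 4307 = 0.2898.

0.29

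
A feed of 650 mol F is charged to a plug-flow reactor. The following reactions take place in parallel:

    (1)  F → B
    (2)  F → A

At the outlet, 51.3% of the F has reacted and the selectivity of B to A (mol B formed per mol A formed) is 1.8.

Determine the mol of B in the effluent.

214 mol

Conversion of F: F consumed = 0.513 × 650 = 333.4 mol = 1ξ₁ + 1ξ₂.
Selectivity: 1ξ₁ / (1ξ₂) = 1.8 → ξ₁ = 1.8 ξ₂.
Substitute: (1·1.8 + 1) ξ₂ = 333.4 → ξ₂ = 119.1 mol, ξ₁ = 214.4 mol.
Outlet amounts (n = n₀ + Σ ν·ξ):
  F: 650 − 1(214.4) − 1(119.1) = 316.5
  B: 0 + 1(214.4) = 214.4
  A: 0 + 1(119.1) = 119.1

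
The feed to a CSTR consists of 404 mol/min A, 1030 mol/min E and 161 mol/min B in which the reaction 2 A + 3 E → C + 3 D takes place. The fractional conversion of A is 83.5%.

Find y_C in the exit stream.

0.118

A reacted = 0.835 × 404 = 337.3 mol/min; ν_A = −2, so ξ = 337.3/2 = 168.7 mol/min.
Outlet amounts (n = n₀ + ν ξ):
  A: 404 − 2(168.7) = 66.66
  E: 1030 − 3(168.7) = 524
  C: 0 + 1(168.7) = 168.7
  D: 0 + 3(168.7) = 506
  B: 161 (inert)
Total out = 1426 mol/min; y_C = 168.7 / 1426 = 0.1183.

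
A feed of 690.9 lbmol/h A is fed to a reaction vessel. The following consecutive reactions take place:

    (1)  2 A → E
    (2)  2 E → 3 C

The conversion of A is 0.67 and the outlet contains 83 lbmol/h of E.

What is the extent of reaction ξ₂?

Conversion of A: A consumed = 2ξ₁ = 0.67 × 690.9 → ξ₁ = 231.5 lbmol/h.
E balance: n_E = 0 + 1ξ₁ − 2ξ₂ = 83 → ξ₂ = (1·231.5 − 83)/2 = 74.23 lbmol/h.
Outlet amounts (n = n₀ + Σ ν·ξ):
  A: 690.9 − 2(231.5) = 228
  E: 0 + 1(231.5) − 2(74.23) = 83
  C: 0 + 3(74.23) = 222.7

ξ₂ = 74.2 lbmol/h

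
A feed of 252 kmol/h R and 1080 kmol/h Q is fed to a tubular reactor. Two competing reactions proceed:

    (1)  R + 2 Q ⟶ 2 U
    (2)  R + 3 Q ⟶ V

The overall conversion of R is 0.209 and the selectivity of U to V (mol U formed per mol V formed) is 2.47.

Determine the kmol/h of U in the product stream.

58.2 kmol/h

Conversion of R: R consumed = 0.209 × 252 = 52.67 kmol/h = 1ξ₁ + 1ξ₂.
Selectivity: 2ξ₁ / (1ξ₂) = 2.47 → ξ₁ = 1.235 ξ₂.
Substitute: (1·1.235 + 1) ξ₂ = 52.67 → ξ₂ = 23.57 kmol/h, ξ₁ = 29.1 kmol/h.
Outlet amounts (n = n₀ + Σ ν·ξ):
  R: 252 − 1(29.1) − 1(23.57) = 199.3
  Q: 1080 − 2(29.1) − 3(23.57) = 951.1
  U: 0 + 2(29.1) = 58.21
  V: 0 + 1(23.57) = 23.57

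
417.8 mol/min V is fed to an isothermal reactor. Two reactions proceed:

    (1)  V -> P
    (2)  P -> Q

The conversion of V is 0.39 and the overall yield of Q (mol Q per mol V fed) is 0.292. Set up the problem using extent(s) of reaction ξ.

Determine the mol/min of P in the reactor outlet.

40.9 mol/min

Conversion of V: V consumed = 1ξ₁ = 0.39 × 417.8 → ξ₁ = 162.9 mol/min.
Yield of Q: 1ξ₂ / 417.8 = 0.292 → ξ₂ = 122 mol/min.
Outlet amounts (n = n₀ + Σ ν·ξ):
  V: 417.8 − 1(162.9) = 254.9
  P: 0 + 1(162.9) − 1(122) = 40.94
  Q: 0 + 1(122) = 122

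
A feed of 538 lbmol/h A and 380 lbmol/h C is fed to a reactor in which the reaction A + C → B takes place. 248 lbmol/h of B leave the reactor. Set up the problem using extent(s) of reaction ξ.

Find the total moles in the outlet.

For B: n = n₀ + 1ξ → 248 = 0 + 1ξ, giving ξ = 248 lbmol/h.
Outlet amounts (n = n₀ + ν ξ):
  A: 538 − 1(248) = 290
  C: 380 − 1(248) = 132
  B: 0 + 1(248) = 248
Total out = 290 + 132 + 248 = 670 lbmol/h.

670 lbmol/h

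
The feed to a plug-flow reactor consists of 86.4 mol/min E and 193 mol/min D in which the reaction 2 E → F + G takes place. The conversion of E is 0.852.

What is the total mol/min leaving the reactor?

E reacted = 0.852 × 86.4 = 73.61 mol/min; ν_E = −2, so ξ = 73.61/2 = 36.81 mol/min.
Outlet amounts (n = n₀ + ν ξ):
  E: 86.4 − 2(36.81) = 12.79
  F: 0 + 1(36.81) = 36.81
  G: 0 + 1(36.81) = 36.81
  D: 193 (inert)
Total out = 12.79 + 36.81 + 36.81 + 193 = 279.4 mol/min.

279 mol/min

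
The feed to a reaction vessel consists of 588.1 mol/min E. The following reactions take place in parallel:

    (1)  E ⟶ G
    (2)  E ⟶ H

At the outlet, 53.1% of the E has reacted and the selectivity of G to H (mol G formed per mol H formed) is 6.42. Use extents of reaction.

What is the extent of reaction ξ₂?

ξ₂ = 42.1 mol/min

Conversion of E: E consumed = 0.531 × 588.1 = 312.3 mol/min = 1ξ₁ + 1ξ₂.
Selectivity: 1ξ₁ / (1ξ₂) = 6.42 → ξ₁ = 6.42 ξ₂.
Substitute: (1·6.42 + 1) ξ₂ = 312.3 → ξ₂ = 42.09 mol/min, ξ₁ = 270.2 mol/min.
Outlet amounts (n = n₀ + Σ ν·ξ):
  E: 588.1 − 1(270.2) − 1(42.09) = 275.8
  G: 0 + 1(270.2) = 270.2
  H: 0 + 1(42.09) = 42.09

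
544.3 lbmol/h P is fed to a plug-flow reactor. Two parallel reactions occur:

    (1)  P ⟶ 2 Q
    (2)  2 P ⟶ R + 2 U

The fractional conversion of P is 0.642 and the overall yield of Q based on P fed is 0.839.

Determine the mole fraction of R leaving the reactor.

0.0727

Yield of Q: 2ξ₁ / 544.3 = 0.839 → ξ₁ = 228.3 lbmol/h.
Conversion of P: 1ξ₁ + 2ξ₂ = 0.642 × 544.3 = 349.4 → ξ₂ = 60.55 lbmol/h.
Outlet amounts (n = n₀ + Σ ν·ξ):
  P: 544.3 − 1(228.3) − 2(60.55) = 194.9
  Q: 0 + 2(228.3) = 456.7
  R: 0 + 1(60.55) = 60.55
  U: 0 + 2(60.55) = 121.1
Total out = 833.2 lbmol/h; y_R = 60.55 / 833.2 = 0.07268.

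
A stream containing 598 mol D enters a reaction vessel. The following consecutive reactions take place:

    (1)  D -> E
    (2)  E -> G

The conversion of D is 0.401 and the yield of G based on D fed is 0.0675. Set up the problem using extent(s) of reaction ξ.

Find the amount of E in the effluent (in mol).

Conversion of D: D consumed = 1ξ₁ = 0.401 × 598 → ξ₁ = 239.8 mol.
Yield of G: 1ξ₂ / 598 = 0.0675 → ξ₂ = 40.37 mol.
Outlet amounts (n = n₀ + Σ ν·ξ):
  D: 598 − 1(239.8) = 358.2
  E: 0 + 1(239.8) − 1(40.37) = 199.4
  G: 0 + 1(40.37) = 40.37

199 mol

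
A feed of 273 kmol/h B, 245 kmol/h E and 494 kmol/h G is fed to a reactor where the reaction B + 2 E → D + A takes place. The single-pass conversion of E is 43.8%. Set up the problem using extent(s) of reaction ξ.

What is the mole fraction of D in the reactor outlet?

E reacted = 0.438 × 245 = 107.3 kmol/h; ν_E = −2, so ξ = 107.3/2 = 53.66 kmol/h.
Outlet amounts (n = n₀ + ν ξ):
  B: 273 − 1(53.66) = 219.3
  E: 245 − 2(53.66) = 137.7
  D: 0 + 1(53.66) = 53.66
  A: 0 + 1(53.66) = 53.66
  G: 494 (inert)
Total out = 958.3 kmol/h; y_D = 53.66 / 958.3 = 0.05599.

0.056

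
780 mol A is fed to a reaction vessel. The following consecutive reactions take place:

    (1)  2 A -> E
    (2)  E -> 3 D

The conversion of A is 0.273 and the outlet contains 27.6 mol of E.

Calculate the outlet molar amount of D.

Conversion of A: A consumed = 2ξ₁ = 0.273 × 780 → ξ₁ = 106.5 mol.
E balance: n_E = 0 + 1ξ₁ − 1ξ₂ = 27.6 → ξ₂ = (1·106.5 − 27.6)/1 = 78.87 mol.
Outlet amounts (n = n₀ + Σ ν·ξ):
  A: 780 − 2(106.5) = 567.1
  E: 0 + 1(106.5) − 1(78.87) = 27.6
  D: 0 + 3(78.87) = 236.6

237 mol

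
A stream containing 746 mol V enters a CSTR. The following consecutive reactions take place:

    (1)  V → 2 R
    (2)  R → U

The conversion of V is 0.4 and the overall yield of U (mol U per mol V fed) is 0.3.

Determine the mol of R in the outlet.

373 mol

Conversion of V: V consumed = 1ξ₁ = 0.4 × 746 → ξ₁ = 298.4 mol.
Yield of U: 1ξ₂ / 746 = 0.3 → ξ₂ = 223.8 mol.
Outlet amounts (n = n₀ + Σ ν·ξ):
  V: 746 − 1(298.4) = 447.6
  R: 0 + 2(298.4) − 1(223.8) = 373
  U: 0 + 1(223.8) = 223.8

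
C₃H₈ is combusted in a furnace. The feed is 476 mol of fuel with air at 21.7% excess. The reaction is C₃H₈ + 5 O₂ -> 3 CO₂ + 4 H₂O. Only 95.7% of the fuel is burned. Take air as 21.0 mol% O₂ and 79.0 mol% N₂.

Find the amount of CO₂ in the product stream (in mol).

Stoichiometric O₂ = 5 × 476 = 2380 mol; O₂ fed = 2380 × 1.217 = 2896 mol.
N₂ fed = 2896 × 79/21 = 10900 mol.
Fuel reacted = 0.957 × 476 → ξ = 455.5 mol.
Outlet (n = n₀ + ν ξ):
  C₃H₈: 476 − 1(455.5) = 20.47
  O₂: 2896 − 5(455.5) = 618.8
  N₂: 10900 (inert)
  CO₂: 0 + 3(455.5) = 1367
  H₂O: 0 + 4(455.5) = 1822

1370 mol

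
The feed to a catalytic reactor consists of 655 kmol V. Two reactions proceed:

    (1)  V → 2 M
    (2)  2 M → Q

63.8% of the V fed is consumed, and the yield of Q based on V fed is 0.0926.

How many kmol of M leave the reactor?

714 kmol

Conversion of V: V consumed = 1ξ₁ = 0.638 × 655 → ξ₁ = 417.9 kmol.
Yield of Q: 1ξ₂ / 655 = 0.0926 → ξ₂ = 60.65 kmol.
Outlet amounts (n = n₀ + Σ ν·ξ):
  V: 655 − 1(417.9) = 237.1
  M: 0 + 2(417.9) − 2(60.65) = 714.5
  Q: 0 + 1(60.65) = 60.65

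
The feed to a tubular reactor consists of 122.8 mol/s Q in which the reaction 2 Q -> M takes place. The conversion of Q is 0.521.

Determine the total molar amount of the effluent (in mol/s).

90.8 mol/s

Q reacted = 0.521 × 122.8 = 63.98 mol/s; ν_Q = −2, so ξ = 63.98/2 = 31.99 mol/s.
Outlet amounts (n = n₀ + ν ξ):
  Q: 122.8 − 2(31.99) = 58.82
  M: 0 + 1(31.99) = 31.99
Total out = 58.82 + 31.99 = 90.81 mol/s.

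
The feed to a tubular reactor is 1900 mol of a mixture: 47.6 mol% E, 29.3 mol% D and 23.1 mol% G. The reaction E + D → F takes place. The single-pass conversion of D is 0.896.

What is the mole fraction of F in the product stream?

D reacted = 0.896 × 556.7 = 498.8 mol; ν_D = −1, so ξ = 498.8/1 = 498.8 mol.
Outlet amounts (n = n₀ + ν ξ):
  E: 904.4 − 1(498.8) = 405.6
  D: 556.7 − 1(498.8) = 57.9
  F: 0 + 1(498.8) = 498.8
  G: 438.9 (inert)
Total out = 1401 mol; y_F = 498.8 / 1401 = 0.356.

0.356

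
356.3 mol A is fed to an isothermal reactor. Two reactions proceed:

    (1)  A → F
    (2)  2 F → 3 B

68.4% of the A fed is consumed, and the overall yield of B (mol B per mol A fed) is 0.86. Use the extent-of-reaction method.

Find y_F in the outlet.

Conversion of A: A consumed = 1ξ₁ = 0.684 × 356.3 → ξ₁ = 243.7 mol.
Yield of B: 3ξ₂ / 356.3 = 0.86 → ξ₂ = 102.1 mol.
Outlet amounts (n = n₀ + Σ ν·ξ):
  A: 356.3 − 1(243.7) = 112.6
  F: 0 + 1(243.7) − 2(102.1) = 39.43
  B: 0 + 3(102.1) = 306.4
Total out = 458.4 mol; y_F = 39.43 / 458.4 = 0.08601.

0.086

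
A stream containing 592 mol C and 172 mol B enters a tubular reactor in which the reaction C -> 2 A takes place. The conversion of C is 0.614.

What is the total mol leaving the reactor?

C reacted = 0.614 × 592 = 363.5 mol; ν_C = −1, so ξ = 363.5/1 = 363.5 mol.
Outlet amounts (n = n₀ + ν ξ):
  C: 592 − 1(363.5) = 228.5
  A: 0 + 2(363.5) = 727
  B: 172 (inert)
Total out = 228.5 + 727 + 172 = 1127 mol.

1130 mol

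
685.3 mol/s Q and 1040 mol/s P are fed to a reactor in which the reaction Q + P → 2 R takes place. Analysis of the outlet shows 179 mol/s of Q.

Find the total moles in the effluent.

For Q: n = n₀ − 1ξ → 179 = 685.3 − 1ξ, giving ξ = 506.3 mol/s.
Outlet amounts (n = n₀ + ν ξ):
  Q: 685.3 − 1(506.3) = 179
  P: 1040 − 1(506.3) = 533.7
  R: 0 + 2(506.3) = 1013
Total out = 179 + 533.7 + 1013 = 1725 mol/s.

1730 mol/s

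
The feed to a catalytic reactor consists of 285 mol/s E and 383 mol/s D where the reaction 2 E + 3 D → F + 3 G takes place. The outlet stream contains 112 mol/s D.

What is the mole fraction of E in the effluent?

For D: n = n₀ − 3ξ → 112 = 383 − 3ξ, giving ξ = 90.33 mol/s.
Outlet amounts (n = n₀ + ν ξ):
  E: 285 − 2(90.33) = 104.3
  D: 383 − 3(90.33) = 112
  F: 0 + 1(90.33) = 90.33
  G: 0 + 3(90.33) = 271
Total out = 577.7 mol/s; y_E = 104.3 / 577.7 = 0.1806.

0.181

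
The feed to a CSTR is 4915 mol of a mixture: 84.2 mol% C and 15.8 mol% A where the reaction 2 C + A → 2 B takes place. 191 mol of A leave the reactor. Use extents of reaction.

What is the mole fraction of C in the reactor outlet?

0.685

For A: n = n₀ − 1ξ → 191 = 776.6 − 1ξ, giving ξ = 585.6 mol.
Outlet amounts (n = n₀ + ν ξ):
  C: 4138 − 2(585.6) = 2967
  A: 776.6 − 1(585.6) = 191
  B: 0 + 2(585.6) = 1171
Total out = 4329 mol; y_C = 2967 / 4329 = 0.6854.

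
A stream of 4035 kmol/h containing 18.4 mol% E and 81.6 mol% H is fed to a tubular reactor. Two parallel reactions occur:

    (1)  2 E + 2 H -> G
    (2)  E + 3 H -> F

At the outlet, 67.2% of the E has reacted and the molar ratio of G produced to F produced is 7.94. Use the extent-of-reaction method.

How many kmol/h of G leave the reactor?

235 kmol/h

Conversion of E: E consumed = 0.672 × 742.4 = 498.9 kmol/h = 2ξ₁ + 1ξ₂.
Selectivity: 1ξ₁ / (1ξ₂) = 7.94 → ξ₁ = 7.94 ξ₂.
Substitute: (2·7.94 + 1) ξ₂ = 498.9 → ξ₂ = 29.56 kmol/h, ξ₁ = 234.7 kmol/h.
Outlet amounts (n = n₀ + Σ ν·ξ):
  E: 742.4 − 2(234.7) − 1(29.56) = 243.5
  H: 3293 − 2(234.7) − 3(29.56) = 2735
  G: 0 + 1(234.7) = 234.7
  F: 0 + 1(29.56) = 29.56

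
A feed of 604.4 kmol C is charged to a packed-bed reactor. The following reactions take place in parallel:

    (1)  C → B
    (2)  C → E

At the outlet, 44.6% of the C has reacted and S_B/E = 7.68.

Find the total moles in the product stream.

604 kmol

Conversion of C: C consumed = 0.446 × 604.4 = 269.6 kmol = 1ξ₁ + 1ξ₂.
Selectivity: 1ξ₁ / (1ξ₂) = 7.68 → ξ₁ = 7.68 ξ₂.
Substitute: (1·7.68 + 1) ξ₂ = 269.6 → ξ₂ = 31.06 kmol, ξ₁ = 238.5 kmol.
Outlet amounts (n = n₀ + Σ ν·ξ):
  C: 604.4 − 1(238.5) − 1(31.06) = 334.8
  B: 0 + 1(238.5) = 238.5
  E: 0 + 1(31.06) = 31.06
Total out = 334.8 + 238.5 + 31.06 = 604.4 kmol.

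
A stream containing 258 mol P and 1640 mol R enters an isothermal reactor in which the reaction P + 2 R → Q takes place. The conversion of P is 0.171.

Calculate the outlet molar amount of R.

1550 mol

P reacted = 0.171 × 258 = 44.12 mol; ν_P = −1, so ξ = 44.12/1 = 44.12 mol.
Outlet amounts (n = n₀ + ν ξ):
  P: 258 − 1(44.12) = 213.9
  R: 1640 − 2(44.12) = 1552
  Q: 0 + 1(44.12) = 44.12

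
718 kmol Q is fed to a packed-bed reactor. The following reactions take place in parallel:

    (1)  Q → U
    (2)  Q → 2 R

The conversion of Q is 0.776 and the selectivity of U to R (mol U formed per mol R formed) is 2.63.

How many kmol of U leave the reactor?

468 kmol

Conversion of Q: Q consumed = 0.776 × 718 = 557.2 kmol = 1ξ₁ + 1ξ₂.
Selectivity: 1ξ₁ / (2ξ₂) = 2.63 → ξ₁ = 5.26 ξ₂.
Substitute: (1·5.26 + 1) ξ₂ = 557.2 → ξ₂ = 89 kmol, ξ₁ = 468.2 kmol.
Outlet amounts (n = n₀ + Σ ν·ξ):
  Q: 718 − 1(468.2) − 1(89) = 160.8
  U: 0 + 1(468.2) = 468.2
  R: 0 + 2(89) = 178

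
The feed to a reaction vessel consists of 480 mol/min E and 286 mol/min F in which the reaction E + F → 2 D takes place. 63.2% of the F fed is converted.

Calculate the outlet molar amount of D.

F reacted = 0.632 × 286 = 180.8 mol/min; ν_F = −1, so ξ = 180.8/1 = 180.8 mol/min.
Outlet amounts (n = n₀ + ν ξ):
  E: 480 − 1(180.8) = 299.2
  F: 286 − 1(180.8) = 105.2
  D: 0 + 2(180.8) = 361.5

362 mol/min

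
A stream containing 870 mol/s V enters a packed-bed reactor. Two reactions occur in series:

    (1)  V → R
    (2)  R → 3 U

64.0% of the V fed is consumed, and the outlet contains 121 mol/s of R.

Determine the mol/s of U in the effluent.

Conversion of V: V consumed = 1ξ₁ = 0.64 × 870 → ξ₁ = 556.8 mol/s.
R balance: n_R = 0 + 1ξ₁ − 1ξ₂ = 121 → ξ₂ = (1·556.8 − 121)/1 = 435.8 mol/s.
Outlet amounts (n = n₀ + Σ ν·ξ):
  V: 870 − 1(556.8) = 313.2
  R: 0 + 1(556.8) − 1(435.8) = 121
  U: 0 + 3(435.8) = 1307

1310 mol/s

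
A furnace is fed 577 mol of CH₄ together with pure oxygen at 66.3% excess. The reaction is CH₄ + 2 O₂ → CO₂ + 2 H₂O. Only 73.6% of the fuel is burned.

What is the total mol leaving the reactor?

2500 mol

Stoichiometric O₂ = 2 × 577 = 1154 mol; O₂ fed = 1154 × 1.663 = 1919 mol.
Fuel reacted = 0.736 × 577 → ξ = 424.7 mol.
Outlet (n = n₀ + ν ξ):
  CH₄: 577 − 1(424.7) = 152.3
  O₂: 1919 − 2(424.7) = 1070
  CO₂: 0 + 1(424.7) = 424.7
  H₂O: 0 + 2(424.7) = 849.3
Total out = 152.3 + 1070 + 424.7 + 849.3 = 2496 mol.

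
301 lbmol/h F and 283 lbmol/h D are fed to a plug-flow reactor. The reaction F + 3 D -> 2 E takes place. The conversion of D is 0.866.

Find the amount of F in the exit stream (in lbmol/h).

219 lbmol/h

D reacted = 0.866 × 283 = 245.1 lbmol/h; ν_D = −3, so ξ = 245.1/3 = 81.69 lbmol/h.
Outlet amounts (n = n₀ + ν ξ):
  F: 301 − 1(81.69) = 219.3
  D: 283 − 3(81.69) = 37.92
  E: 0 + 2(81.69) = 163.4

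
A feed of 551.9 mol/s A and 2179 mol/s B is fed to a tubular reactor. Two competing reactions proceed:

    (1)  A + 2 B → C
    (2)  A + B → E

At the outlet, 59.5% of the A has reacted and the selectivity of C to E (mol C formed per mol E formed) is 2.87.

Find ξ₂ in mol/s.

ξ₂ = 84.9 mol/s

Conversion of A: A consumed = 0.595 × 551.9 = 328.4 mol/s = 1ξ₁ + 1ξ₂.
Selectivity: 1ξ₁ / (1ξ₂) = 2.87 → ξ₁ = 2.87 ξ₂.
Substitute: (1·2.87 + 1) ξ₂ = 328.4 → ξ₂ = 84.85 mol/s, ξ₁ = 243.5 mol/s.
Outlet amounts (n = n₀ + Σ ν·ξ):
  A: 551.9 − 1(243.5) − 1(84.85) = 223.5
  B: 2179 − 2(243.5) − 1(84.85) = 1607
  C: 0 + 1(243.5) = 243.5
  E: 0 + 1(84.85) = 84.85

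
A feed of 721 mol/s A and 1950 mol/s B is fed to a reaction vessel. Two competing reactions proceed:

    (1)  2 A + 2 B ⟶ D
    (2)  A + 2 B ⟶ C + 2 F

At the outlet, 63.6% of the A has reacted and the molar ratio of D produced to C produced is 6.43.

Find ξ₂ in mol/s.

ξ₂ = 33.1 mol/s

Conversion of A: A consumed = 0.636 × 721 = 458.6 mol/s = 2ξ₁ + 1ξ₂.
Selectivity: 1ξ₁ / (1ξ₂) = 6.43 → ξ₁ = 6.43 ξ₂.
Substitute: (2·6.43 + 1) ξ₂ = 458.6 → ξ₂ = 33.08 mol/s, ξ₁ = 212.7 mol/s.
Outlet amounts (n = n₀ + Σ ν·ξ):
  A: 721 − 2(212.7) − 1(33.08) = 262.4
  B: 1950 − 2(212.7) − 2(33.08) = 1458
  D: 0 + 1(212.7) = 212.7
  C: 0 + 1(33.08) = 33.08
  F: 0 + 2(33.08) = 66.17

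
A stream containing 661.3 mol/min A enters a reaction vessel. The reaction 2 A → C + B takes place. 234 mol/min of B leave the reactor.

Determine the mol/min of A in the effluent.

193 mol/min

For B: n = n₀ + 1ξ → 234 = 0 + 1ξ, giving ξ = 234 mol/min.
Outlet amounts (n = n₀ + ν ξ):
  A: 661.3 − 2(234) = 193.3
  C: 0 + 1(234) = 234
  B: 0 + 1(234) = 234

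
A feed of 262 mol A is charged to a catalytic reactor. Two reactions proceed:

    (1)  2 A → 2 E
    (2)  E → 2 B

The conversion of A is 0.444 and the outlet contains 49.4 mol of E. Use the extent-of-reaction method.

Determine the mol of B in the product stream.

134 mol

Conversion of A: A consumed = 2ξ₁ = 0.444 × 262 → ξ₁ = 58.16 mol.
E balance: n_E = 0 + 2ξ₁ − 1ξ₂ = 49.4 → ξ₂ = (2·58.16 − 49.4)/1 = 66.93 mol.
Outlet amounts (n = n₀ + Σ ν·ξ):
  A: 262 − 2(58.16) = 145.7
  E: 0 + 2(58.16) − 1(66.93) = 49.4
  B: 0 + 2(66.93) = 133.9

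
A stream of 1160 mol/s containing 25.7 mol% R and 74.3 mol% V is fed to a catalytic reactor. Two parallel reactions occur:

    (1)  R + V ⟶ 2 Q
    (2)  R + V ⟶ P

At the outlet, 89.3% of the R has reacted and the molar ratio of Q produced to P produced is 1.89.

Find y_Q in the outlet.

Conversion of R: R consumed = 0.893 × 298.1 = 266.2 mol/s = 1ξ₁ + 1ξ₂.
Selectivity: 2ξ₁ / (1ξ₂) = 1.89 → ξ₁ = 0.945 ξ₂.
Substitute: (1·0.945 + 1) ξ₂ = 266.2 → ξ₂ = 136.9 mol/s, ξ₁ = 129.3 mol/s.
Outlet amounts (n = n₀ + Σ ν·ξ):
  R: 298.1 − 1(129.3) − 1(136.9) = 31.9
  V: 861.9 − 1(129.3) − 1(136.9) = 595.7
  Q: 0 + 2(129.3) = 258.7
  P: 0 + 1(136.9) = 136.9
Total out = 1023 mol/s; y_Q = 258.7 / 1023 = 0.2528.

0.253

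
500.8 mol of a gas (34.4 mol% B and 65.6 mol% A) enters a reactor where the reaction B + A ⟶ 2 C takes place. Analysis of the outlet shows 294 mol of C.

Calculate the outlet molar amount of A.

182 mol

For C: n = n₀ + 2ξ → 294 = 0 + 2ξ, giving ξ = 147 mol.
Outlet amounts (n = n₀ + ν ξ):
  B: 172.3 − 1(147) = 25.28
  A: 328.5 − 1(147) = 181.5
  C: 0 + 2(147) = 294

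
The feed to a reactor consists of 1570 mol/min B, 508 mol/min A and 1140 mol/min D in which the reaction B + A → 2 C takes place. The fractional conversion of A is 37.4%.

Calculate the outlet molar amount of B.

A reacted = 0.374 × 508 = 190 mol/min; ν_A = −1, so ξ = 190/1 = 190 mol/min.
Outlet amounts (n = n₀ + ν ξ):
  B: 1570 − 1(190) = 1380
  A: 508 − 1(190) = 318
  C: 0 + 2(190) = 380
  D: 1140 (inert)

1380 mol/min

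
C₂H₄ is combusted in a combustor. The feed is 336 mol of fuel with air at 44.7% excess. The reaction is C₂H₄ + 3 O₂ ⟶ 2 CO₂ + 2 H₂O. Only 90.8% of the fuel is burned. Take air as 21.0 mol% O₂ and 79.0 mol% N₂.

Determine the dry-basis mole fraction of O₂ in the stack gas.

Stoichiometric O₂ = 3 × 336 = 1008 mol; O₂ fed = 1008 × 1.447 = 1459 mol.
N₂ fed = 1459 × 79/21 = 5487 mol.
Fuel reacted = 0.908 × 336 → ξ = 305.1 mol.
Outlet (n = n₀ + ν ξ):
  C₂H₄: 336 − 1(305.1) = 30.91
  O₂: 1459 − 3(305.1) = 543.3
  N₂: 5487 (inert)
  CO₂: 0 + 2(305.1) = 610.2
  H₂O: 0 + 2(305.1) = 610.2
Dry total = 6671 mol; y_O₂ (dry) = 543.3 / 6671 = 0.08144.

0.0814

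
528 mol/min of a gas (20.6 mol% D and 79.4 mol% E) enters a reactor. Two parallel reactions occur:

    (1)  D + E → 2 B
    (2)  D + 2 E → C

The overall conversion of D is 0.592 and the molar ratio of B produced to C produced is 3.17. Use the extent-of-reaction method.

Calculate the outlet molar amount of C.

24.9 mol/min

Conversion of D: D consumed = 0.592 × 108.8 = 64.39 mol/min = 1ξ₁ + 1ξ₂.
Selectivity: 2ξ₁ / (1ξ₂) = 3.17 → ξ₁ = 1.585 ξ₂.
Substitute: (1·1.585 + 1) ξ₂ = 64.39 → ξ₂ = 24.91 mol/min, ξ₁ = 39.48 mol/min.
Outlet amounts (n = n₀ + Σ ν·ξ):
  D: 108.8 − 1(39.48) − 1(24.91) = 44.38
  E: 419.2 − 1(39.48) − 2(24.91) = 329.9
  B: 0 + 2(39.48) = 78.96
  C: 0 + 1(24.91) = 24.91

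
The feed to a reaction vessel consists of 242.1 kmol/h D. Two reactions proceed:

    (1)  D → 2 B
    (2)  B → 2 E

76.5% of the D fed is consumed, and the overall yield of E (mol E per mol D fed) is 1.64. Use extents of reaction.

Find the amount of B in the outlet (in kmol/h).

172 kmol/h

Conversion of D: D consumed = 1ξ₁ = 0.765 × 242.1 → ξ₁ = 185.2 kmol/h.
Yield of E: 2ξ₂ / 242.1 = 1.64 → ξ₂ = 198.5 kmol/h.
Outlet amounts (n = n₀ + Σ ν·ξ):
  D: 242.1 − 1(185.2) = 56.89
  B: 0 + 2(185.2) − 1(198.5) = 171.9
  E: 0 + 2(198.5) = 397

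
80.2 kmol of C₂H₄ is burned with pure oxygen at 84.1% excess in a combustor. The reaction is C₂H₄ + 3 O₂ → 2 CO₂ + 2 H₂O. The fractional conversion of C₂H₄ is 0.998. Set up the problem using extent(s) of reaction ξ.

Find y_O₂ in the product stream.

Stoichiometric O₂ = 3 × 80.2 = 240.6 kmol; O₂ fed = 240.6 × 1.841 = 442.9 kmol.
Fuel reacted = 0.998 × 80.2 → ξ = 80.04 kmol.
Outlet (n = n₀ + ν ξ):
  C₂H₄: 80.2 − 1(80.04) = 0.1604
  O₂: 442.9 − 3(80.04) = 202.8
  CO₂: 0 + 2(80.04) = 160.1
  H₂O: 0 + 2(80.04) = 160.1
Total out = 523.1 kmol; y_O₂ = 202.8 / 523.1 = 0.3877.

0.388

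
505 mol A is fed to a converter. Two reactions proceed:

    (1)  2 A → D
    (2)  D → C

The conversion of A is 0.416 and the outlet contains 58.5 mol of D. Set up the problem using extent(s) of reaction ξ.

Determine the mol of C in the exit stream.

46.5 mol

Conversion of A: A consumed = 2ξ₁ = 0.416 × 505 → ξ₁ = 105 mol.
D balance: n_D = 0 + 1ξ₁ − 1ξ₂ = 58.5 → ξ₂ = (1·105 − 58.5)/1 = 46.54 mol.
Outlet amounts (n = n₀ + Σ ν·ξ):
  A: 505 − 2(105) = 294.9
  D: 0 + 1(105) − 1(46.54) = 58.5
  C: 0 + 1(46.54) = 46.54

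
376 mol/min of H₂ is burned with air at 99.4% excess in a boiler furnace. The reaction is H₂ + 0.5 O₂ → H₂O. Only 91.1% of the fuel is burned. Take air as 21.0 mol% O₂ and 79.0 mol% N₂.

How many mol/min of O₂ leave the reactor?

Stoichiometric O₂ = 0.5 × 376 = 188 mol/min; O₂ fed = 188 × 1.994 = 374.9 mol/min.
N₂ fed = 374.9 × 79/21 = 1410 mol/min.
Fuel reacted = 0.911 × 376 → ξ = 342.5 mol/min.
Outlet (n = n₀ + ν ξ):
  H₂: 376 − 1(342.5) = 33.46
  O₂: 374.9 − 0.5(342.5) = 203.6
  N₂: 1410 (inert)
  H₂O: 0 + 1(342.5) = 342.5

204 mol/min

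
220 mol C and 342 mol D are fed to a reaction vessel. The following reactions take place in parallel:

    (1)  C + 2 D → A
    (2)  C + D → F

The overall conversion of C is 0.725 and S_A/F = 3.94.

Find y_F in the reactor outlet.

Conversion of C: C consumed = 0.725 × 220 = 159.5 mol = 1ξ₁ + 1ξ₂.
Selectivity: 1ξ₁ / (1ξ₂) = 3.94 → ξ₁ = 3.94 ξ₂.
Substitute: (1·3.94 + 1) ξ₂ = 159.5 → ξ₂ = 32.29 mol, ξ₁ = 127.2 mol.
Outlet amounts (n = n₀ + Σ ν·ξ):
  C: 220 − 1(127.2) − 1(32.29) = 60.5
  D: 342 − 2(127.2) − 1(32.29) = 55.29
  A: 0 + 1(127.2) = 127.2
  F: 0 + 1(32.29) = 32.29
Total out = 275.3 mol; y_F = 32.29 / 275.3 = 0.1173.

0.117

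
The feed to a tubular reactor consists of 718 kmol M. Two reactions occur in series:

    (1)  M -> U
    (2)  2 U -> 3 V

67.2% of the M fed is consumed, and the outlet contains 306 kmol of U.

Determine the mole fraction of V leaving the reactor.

Conversion of M: M consumed = 1ξ₁ = 0.672 × 718 → ξ₁ = 482.5 kmol.
U balance: n_U = 0 + 1ξ₁ − 2ξ₂ = 306 → ξ₂ = (1·482.5 − 306)/2 = 88.25 kmol.
Outlet amounts (n = n₀ + Σ ν·ξ):
  M: 718 − 1(482.5) = 235.5
  U: 0 + 1(482.5) − 2(88.25) = 306
  V: 0 + 3(88.25) = 264.7
Total out = 806.2 kmol; y_V = 264.7 / 806.2 = 0.3284.

0.328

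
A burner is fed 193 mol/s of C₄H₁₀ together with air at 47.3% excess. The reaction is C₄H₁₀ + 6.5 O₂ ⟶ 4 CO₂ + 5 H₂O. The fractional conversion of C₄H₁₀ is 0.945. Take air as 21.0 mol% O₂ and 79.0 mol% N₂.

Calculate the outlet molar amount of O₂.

662 mol/s

Stoichiometric O₂ = 6.5 × 193 = 1254 mol/s; O₂ fed = 1254 × 1.473 = 1848 mol/s.
N₂ fed = 1848 × 79/21 = 6952 mol/s.
Fuel reacted = 0.945 × 193 → ξ = 182.4 mol/s.
Outlet (n = n₀ + ν ξ):
  C₄H₁₀: 193 − 1(182.4) = 10.62
  O₂: 1848 − 6.5(182.4) = 662.4
  N₂: 6952 (inert)
  CO₂: 0 + 4(182.4) = 729.5
  H₂O: 0 + 5(182.4) = 911.9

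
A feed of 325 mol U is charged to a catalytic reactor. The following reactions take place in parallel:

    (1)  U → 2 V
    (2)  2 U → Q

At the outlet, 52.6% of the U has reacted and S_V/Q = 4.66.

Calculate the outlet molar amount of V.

184 mol

Conversion of U: U consumed = 0.526 × 325 = 171 mol = 1ξ₁ + 2ξ₂.
Selectivity: 2ξ₁ / (1ξ₂) = 4.66 → ξ₁ = 2.33 ξ₂.
Substitute: (1·2.33 + 2) ξ₂ = 171 → ξ₂ = 39.48 mol, ξ₁ = 91.99 mol.
Outlet amounts (n = n₀ + Σ ν·ξ):
  U: 325 − 1(91.99) − 2(39.48) = 154
  V: 0 + 2(91.99) = 184
  Q: 0 + 1(39.48) = 39.48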